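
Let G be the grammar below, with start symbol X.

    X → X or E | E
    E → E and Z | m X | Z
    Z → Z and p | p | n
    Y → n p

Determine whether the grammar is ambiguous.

Ambiguous

Witness: n and p

Derivation 1: X ⇒ E ⇒ E and Z ⇒ Z and Z ⇒ n and Z ⇒ n and p
Derivation 2: X ⇒ E ⇒ Z ⇒ Z and p ⇒ n and p

Two distinct leftmost derivations for the same string.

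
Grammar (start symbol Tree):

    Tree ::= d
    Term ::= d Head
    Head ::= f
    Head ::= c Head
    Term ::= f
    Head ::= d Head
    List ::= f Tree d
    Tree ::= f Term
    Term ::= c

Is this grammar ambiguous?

Unambiguous

Only Tree, Term, Head are reachable from Tree; ignoring the rest: The reachable rules are right-linear with at most one rule per (nonterminal, next-terminal) pair. Each input token forces the next rule, so parsing is deterministic.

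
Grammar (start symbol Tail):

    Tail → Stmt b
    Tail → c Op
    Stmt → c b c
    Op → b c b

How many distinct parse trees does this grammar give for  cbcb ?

2

Parse trees for cbcb:
  [Tail [Stmt c b c] b]
  [Tail c [Op b c b]]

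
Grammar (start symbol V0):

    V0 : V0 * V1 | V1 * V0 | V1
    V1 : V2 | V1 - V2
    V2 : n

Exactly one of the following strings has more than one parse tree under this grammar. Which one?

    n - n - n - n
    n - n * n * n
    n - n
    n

n - n - n - n: 1 tree
n - n * n * n: 4 trees
n - n: 1 tree
n: 1 tree

n - n * n * n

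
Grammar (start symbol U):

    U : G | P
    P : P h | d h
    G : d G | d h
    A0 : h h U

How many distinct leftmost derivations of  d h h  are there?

Parse trees for d h h:
  [U [P [P d h] h]]

1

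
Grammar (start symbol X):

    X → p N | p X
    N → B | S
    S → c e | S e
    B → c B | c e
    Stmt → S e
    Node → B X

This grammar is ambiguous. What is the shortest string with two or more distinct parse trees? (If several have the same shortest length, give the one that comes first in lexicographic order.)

length 3: p c e has 2 parse trees

Two derivations of p c e:
  X ⇒ p N ⇒ p B ⇒ p c e
  X ⇒ p N ⇒ p S ⇒ p c e

p c e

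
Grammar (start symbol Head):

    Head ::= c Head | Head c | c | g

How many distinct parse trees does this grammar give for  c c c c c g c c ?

21

Parse trees for c c c c c g c c (showing first 6 of 21):
  [Head c [Head c [Head c [Head c [Head c [Head [Head [Head g] c] c]]]]]]
  [Head c [Head c [Head c [Head c [Head [Head c [Head [Head g] c]] c]]]]]
  [Head c [Head c [Head c [Head c [Head [Head [Head c [Head g]] c] c]]]]]
  [Head c [Head c [Head c [Head [Head c [Head c [Head [Head g] c]]] c]]]]
  [Head c [Head c [Head c [Head [Head c [Head [Head c [Head g]] c]] c]]]]
  [Head c [Head c [Head c [Head [Head [Head c [Head c [Head g]]] c] c]]]]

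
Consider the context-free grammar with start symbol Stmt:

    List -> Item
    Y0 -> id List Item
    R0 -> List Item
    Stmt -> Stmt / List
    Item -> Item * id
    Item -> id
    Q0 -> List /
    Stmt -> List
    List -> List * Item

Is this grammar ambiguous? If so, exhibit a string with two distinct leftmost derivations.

Witness: id * id

Derivation 1: Stmt ⇒ List ⇒ Item ⇒ Item * id ⇒ id * id
Derivation 2: Stmt ⇒ List ⇒ List * Item ⇒ Item * Item ⇒ id * Item ⇒ id * id

Two distinct leftmost derivations for the same string.

Ambiguous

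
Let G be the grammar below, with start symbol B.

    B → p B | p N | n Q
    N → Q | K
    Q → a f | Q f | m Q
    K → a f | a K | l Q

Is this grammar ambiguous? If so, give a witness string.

Ambiguous

Witness: p a f

Derivation 1: B ⇒ p N ⇒ p Q ⇒ p a f
Derivation 2: B ⇒ p N ⇒ p K ⇒ p a f

Two distinct leftmost derivations for the same string.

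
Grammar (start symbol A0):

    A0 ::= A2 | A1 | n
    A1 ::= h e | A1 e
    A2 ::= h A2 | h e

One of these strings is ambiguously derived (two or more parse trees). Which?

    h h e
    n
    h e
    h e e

h e

h h e: 1 tree
n: 1 tree
h e: 2 trees
h e e: 1 tree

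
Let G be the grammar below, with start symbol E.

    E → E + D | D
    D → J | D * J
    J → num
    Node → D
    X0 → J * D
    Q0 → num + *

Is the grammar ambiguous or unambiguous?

(Node, X0, Q0 are unreachable from E, so their rules don't affect L(E).) This is a standard precedence ladder (E over D over J), with each level left-recursive on its own operator ('+' at E, '*' at D). That structure is LR(1), hence unambiguous.

Unambiguous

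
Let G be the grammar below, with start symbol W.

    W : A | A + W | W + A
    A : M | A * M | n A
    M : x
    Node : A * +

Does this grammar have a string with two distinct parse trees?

Ambiguous

Witness: x + x

Derivation 1: W ⇒ A + W ⇒ M + W ⇒ x + W ⇒ x + A ⇒ x + M ⇒ x + x
Derivation 2: W ⇒ W + A ⇒ A + A ⇒ M + A ⇒ x + A ⇒ x + M ⇒ x + x

Two distinct leftmost derivations for the same string.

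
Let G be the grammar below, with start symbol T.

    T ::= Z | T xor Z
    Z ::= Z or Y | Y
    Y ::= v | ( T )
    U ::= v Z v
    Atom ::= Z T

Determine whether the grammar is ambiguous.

Unambiguous

Only T, Z, Y are reachable from T; ignoring the rest: The grammar is stratified — T handles 'xor' (left-recursive), Z handles 'or', Y atoms. Each operator has a fixed associativity and precedence level, so every string has one parse.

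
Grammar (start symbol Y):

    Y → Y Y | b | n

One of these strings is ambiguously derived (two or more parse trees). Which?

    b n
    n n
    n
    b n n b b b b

b n n b b b b

b n: 1 tree
n n: 1 tree
n: 1 tree
b n n b b b b: 132 trees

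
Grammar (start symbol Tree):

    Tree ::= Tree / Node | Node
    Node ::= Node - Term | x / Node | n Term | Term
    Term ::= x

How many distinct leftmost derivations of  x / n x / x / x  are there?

4

Parse trees for x / n x / x / x:
  [Tree [Tree [Tree [Node [Term x]]] / [Node n [Term x]]] / [Node x / [Node [Term x]]]]
  [Tree [Tree [Node x / [Node n [Term x]]]] / [Node x / [Node [Term x]]]]
  [Tree [Tree [Tree [Tree [Node [Term x]]] / [Node n [Term x]]] / [Node [Term x]]] / [Node [Term x]]]
  [Tree [Tree [Tree [Node x / [Node n [Term x]]]] / [Node [Term x]]] / [Node [Term x]]]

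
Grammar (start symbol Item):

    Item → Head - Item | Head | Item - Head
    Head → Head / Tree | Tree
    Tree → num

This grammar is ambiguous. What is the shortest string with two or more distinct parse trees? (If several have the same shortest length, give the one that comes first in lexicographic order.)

length 1: no string has ≥2 trees
length 3: num - num has 2 parse trees

Two derivations of num - num:
  Item ⇒ Head - Item ⇒ Tree - Item ⇒ num - Item ⇒ num - Head ⇒ num - Tree ⇒ num - num
  Item ⇒ Item - Head ⇒ Head - Head ⇒ Tree - Head ⇒ num - Head ⇒ num - Tree ⇒ num - num

num - num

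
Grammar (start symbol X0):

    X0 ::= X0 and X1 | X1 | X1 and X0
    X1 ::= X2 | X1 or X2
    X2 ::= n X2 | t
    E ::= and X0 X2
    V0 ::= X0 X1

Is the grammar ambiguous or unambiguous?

Ambiguous

Witness: t and t

Derivation 1: X0 ⇒ X0 and X1 ⇒ X1 and X1 ⇒ X2 and X1 ⇒ t and X1 ⇒ t and X2 ⇒ t and t
Derivation 2: X0 ⇒ X1 and X0 ⇒ X2 and X0 ⇒ t and X0 ⇒ t and X1 ⇒ t and X2 ⇒ t and t

Two distinct leftmost derivations for the same string.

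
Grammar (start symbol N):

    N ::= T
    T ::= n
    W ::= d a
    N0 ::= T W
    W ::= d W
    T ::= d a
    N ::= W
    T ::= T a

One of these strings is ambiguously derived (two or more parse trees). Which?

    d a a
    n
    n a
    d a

d a

d a a: 1 tree
n: 1 tree
n a: 1 tree
d a: 2 trees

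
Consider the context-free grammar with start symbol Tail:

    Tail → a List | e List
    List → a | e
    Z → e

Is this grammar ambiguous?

Unambiguous

(Z is unreachable from Tail, so its rules don't affect L(Tail).) Restricted to the reachable nonterminals, every rule has the form A → t or A → t B, and no two rules for the same A share a first terminal. The grammar encodes a DFA — one run per string.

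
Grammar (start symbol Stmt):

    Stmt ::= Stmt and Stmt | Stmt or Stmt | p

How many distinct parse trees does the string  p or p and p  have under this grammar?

Parse trees for p or p and p:
  [Stmt [Stmt [Stmt p] or [Stmt p]] and [Stmt p]]
  [Stmt [Stmt p] or [Stmt [Stmt p] and [Stmt p]]]

2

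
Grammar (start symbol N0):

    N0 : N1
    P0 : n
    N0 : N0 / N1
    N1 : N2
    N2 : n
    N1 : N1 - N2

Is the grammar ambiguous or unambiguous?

(P0 is unreachable from N0, so its rules don't affect L(N0).) This is a standard precedence ladder (N0 over N1 over N2), with each level left-recursive on its own operator ('/' at N0, '-' at N1). That structure is LR(1), hence unambiguous.

Unambiguous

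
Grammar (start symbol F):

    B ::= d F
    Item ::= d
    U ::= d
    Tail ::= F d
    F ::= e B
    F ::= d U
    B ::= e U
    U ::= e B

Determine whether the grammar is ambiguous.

Unambiguous

(Item, Tail are unreachable from F, so their rules don't affect L(F).) Each reachable nonterminal has at most one production per leading terminal, and all productions are right-linear; the derivation is determined token-by-token.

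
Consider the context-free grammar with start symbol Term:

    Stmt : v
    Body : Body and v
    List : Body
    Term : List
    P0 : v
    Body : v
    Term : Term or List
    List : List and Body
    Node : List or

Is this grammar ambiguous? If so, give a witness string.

Witness: v and v

Derivation 1: Term ⇒ List ⇒ Body ⇒ Body and v ⇒ v and v
Derivation 2: Term ⇒ List ⇒ List and Body ⇒ Body and Body ⇒ v and Body ⇒ v and v

Two distinct leftmost derivations for the same string.

Ambiguous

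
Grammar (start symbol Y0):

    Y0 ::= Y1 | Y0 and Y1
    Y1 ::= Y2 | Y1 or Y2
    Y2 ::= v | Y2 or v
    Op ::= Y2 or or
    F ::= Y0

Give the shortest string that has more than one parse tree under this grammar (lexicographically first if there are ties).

length 1: no string has ≥2 trees
length 3: v or v has 2 parse trees

Two derivations of v or v:
  Y0 ⇒ Y1 ⇒ Y2 ⇒ Y2 or v ⇒ v or v
  Y0 ⇒ Y1 ⇒ Y1 or Y2 ⇒ Y2 or Y2 ⇒ v or Y2 ⇒ v or v

v or v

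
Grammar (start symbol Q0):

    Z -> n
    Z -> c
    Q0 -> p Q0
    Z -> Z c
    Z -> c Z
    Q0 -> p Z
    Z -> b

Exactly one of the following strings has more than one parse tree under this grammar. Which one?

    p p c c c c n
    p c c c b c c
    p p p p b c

p p c c c c n: 1 tree
p c c c b c c: 10 trees
p p p p b c: 1 tree

p c c c b c c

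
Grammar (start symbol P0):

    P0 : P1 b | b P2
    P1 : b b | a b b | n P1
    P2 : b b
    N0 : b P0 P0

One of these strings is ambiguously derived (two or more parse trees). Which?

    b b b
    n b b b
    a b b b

b b b: 2 trees
n b b b: 1 tree
a b b b: 1 tree

b b b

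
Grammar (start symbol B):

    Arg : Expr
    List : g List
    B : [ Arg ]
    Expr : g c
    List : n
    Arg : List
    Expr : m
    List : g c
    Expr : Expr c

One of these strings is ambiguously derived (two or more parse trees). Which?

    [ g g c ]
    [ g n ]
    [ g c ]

[ g c ]

[ g g c ]: 1 tree
[ g n ]: 1 tree
[ g c ]: 2 trees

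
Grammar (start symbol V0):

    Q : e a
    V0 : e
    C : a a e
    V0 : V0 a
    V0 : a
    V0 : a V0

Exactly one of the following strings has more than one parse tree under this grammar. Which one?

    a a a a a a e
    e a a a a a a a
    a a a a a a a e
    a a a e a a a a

a a a a a a e: 1 tree
e a a a a a a a: 1 tree
a a a a a a a e: 1 tree
a a a e a a a a: 35 trees

a a a e a a a a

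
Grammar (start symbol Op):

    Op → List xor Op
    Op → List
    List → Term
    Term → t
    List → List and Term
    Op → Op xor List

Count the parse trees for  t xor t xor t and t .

4

Parse trees for t xor t xor t and t:
  [Op [List [Term t]] xor [Op [List [Term t]] xor [Op [List [List [Term t]] and [Term t]]]]]
  [Op [List [Term t]] xor [Op [Op [List [Term t]]] xor [List [List [Term t]] and [Term t]]]]
  [Op [Op [List [Term t]] xor [Op [List [Term t]]]] xor [List [List [Term t]] and [Term t]]]
  [Op [Op [Op [List [Term t]]] xor [List [Term t]]] xor [List [List [Term t]] and [Term t]]]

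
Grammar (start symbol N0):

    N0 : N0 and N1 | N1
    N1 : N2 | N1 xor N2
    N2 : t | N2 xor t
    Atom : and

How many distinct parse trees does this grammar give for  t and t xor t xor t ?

Parse trees for t and t xor t xor t:
  [N0 [N0 [N1 [N2 t]]] and [N1 [N2 [N2 [N2 t] xor t] xor t]]]
  [N0 [N0 [N1 [N2 t]]] and [N1 [N1 [N2 t]] xor [N2 [N2 t] xor t]]]
  [N0 [N0 [N1 [N2 t]]] and [N1 [N1 [N2 [N2 t] xor t]] xor [N2 t]]]
  [N0 [N0 [N1 [N2 t]]] and [N1 [N1 [N1 [N2 t]] xor [N2 t]] xor [N2 t]]]

4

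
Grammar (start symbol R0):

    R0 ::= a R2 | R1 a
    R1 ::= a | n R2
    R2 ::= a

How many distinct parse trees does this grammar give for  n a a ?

Parse trees for n a a:
  [R0 [R1 n [R2 a]] a]

1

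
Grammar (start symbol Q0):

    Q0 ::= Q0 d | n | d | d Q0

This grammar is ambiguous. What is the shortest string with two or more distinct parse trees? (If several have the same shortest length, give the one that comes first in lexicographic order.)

length 1: no string has ≥2 trees
length 2: d d has 2 parse trees

Two derivations of d d:
  Q0 ⇒ Q0 d ⇒ d d
  Q0 ⇒ d Q0 ⇒ d d

d d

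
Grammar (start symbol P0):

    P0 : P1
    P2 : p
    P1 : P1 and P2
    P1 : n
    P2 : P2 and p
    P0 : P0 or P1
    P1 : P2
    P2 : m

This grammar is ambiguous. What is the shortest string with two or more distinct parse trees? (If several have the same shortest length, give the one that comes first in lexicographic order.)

length 1: no string has ≥2 trees
length 3: m and p has 2 parse trees

Two derivations of m and p:
  P0 ⇒ P1 ⇒ P1 and P2 ⇒ P2 and P2 ⇒ m and P2 ⇒ m and p
  P0 ⇒ P1 ⇒ P2 ⇒ P2 and p ⇒ m and p

m and p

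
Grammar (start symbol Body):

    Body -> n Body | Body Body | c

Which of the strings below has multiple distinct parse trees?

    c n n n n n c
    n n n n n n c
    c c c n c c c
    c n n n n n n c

c c c n c c c

c n n n n n c: 1 tree
n n n n n n c: 1 tree
c c c n c c c: 66 trees
c n n n n n n c: 1 tree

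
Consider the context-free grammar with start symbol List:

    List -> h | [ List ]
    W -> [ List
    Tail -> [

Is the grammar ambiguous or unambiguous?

Only List is reachable from List; ignoring the rest: L(List) is { openⁿ atom closeⁿ : n ≥ 0 }. The bracket depth fixes n, and the derivation is forced at every step.

Unambiguous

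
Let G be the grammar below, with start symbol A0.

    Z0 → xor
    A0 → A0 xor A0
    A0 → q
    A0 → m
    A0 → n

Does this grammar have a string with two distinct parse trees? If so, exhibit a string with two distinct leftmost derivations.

Ambiguous

Witness: m xor m xor m

Derivation 1: A0 ⇒ A0 xor A0 ⇒ A0 xor A0 xor A0 ⇒ m xor A0 xor A0 ⇒ m xor m xor A0 ⇒ m xor m xor m
Derivation 2: A0 ⇒ A0 xor A0 ⇒ m xor A0 ⇒ m xor A0 xor A0 ⇒ m xor m xor A0 ⇒ m xor m xor m

Two distinct leftmost derivations for the same string.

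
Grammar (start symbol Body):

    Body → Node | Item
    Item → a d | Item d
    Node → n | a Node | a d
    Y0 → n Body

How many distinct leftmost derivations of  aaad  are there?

Parse trees for aaad:
  [Body [Node a [Node a [Node a d]]]]

1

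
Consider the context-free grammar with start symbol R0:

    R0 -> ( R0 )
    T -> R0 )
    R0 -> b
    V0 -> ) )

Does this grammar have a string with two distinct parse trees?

Unambiguous

Only R0 is reachable from R0; ignoring the rest: Each string is a nest of matched brackets around a single atom. An opening bracket forces the recursive rule; an atom forces the base rule.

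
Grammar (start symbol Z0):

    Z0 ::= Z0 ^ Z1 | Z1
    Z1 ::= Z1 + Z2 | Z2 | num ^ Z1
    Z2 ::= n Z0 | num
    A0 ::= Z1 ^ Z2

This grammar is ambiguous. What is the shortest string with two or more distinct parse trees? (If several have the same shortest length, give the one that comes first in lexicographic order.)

length 1: no string has ≥2 trees
length 2: no string has ≥2 trees
length 3: num ^ num has 2 parse trees

Two derivations of num ^ num:
  Z0 ⇒ Z0 ^ Z1 ⇒ Z1 ^ Z1 ⇒ Z2 ^ Z1 ⇒ num ^ Z1 ⇒ num ^ Z2 ⇒ num ^ num
  Z0 ⇒ Z1 ⇒ num ^ Z1 ⇒ num ^ Z2 ⇒ num ^ num

num ^ num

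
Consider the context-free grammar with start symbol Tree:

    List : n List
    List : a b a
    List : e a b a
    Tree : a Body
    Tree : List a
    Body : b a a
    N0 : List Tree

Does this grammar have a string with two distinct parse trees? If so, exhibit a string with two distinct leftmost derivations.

Ambiguous

Witness: a b a a

Derivation 1: Tree ⇒ a Body ⇒ a b a a
Derivation 2: Tree ⇒ List a ⇒ a b a a

Two distinct leftmost derivations for the same string.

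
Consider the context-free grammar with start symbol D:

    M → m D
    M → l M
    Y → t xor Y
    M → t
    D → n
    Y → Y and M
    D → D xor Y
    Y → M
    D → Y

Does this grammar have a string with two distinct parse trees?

Witness: t xor t

Derivation 1: D ⇒ D xor Y ⇒ Y xor Y ⇒ M xor Y ⇒ t xor Y ⇒ t xor M ⇒ t xor t
Derivation 2: D ⇒ Y ⇒ t xor Y ⇒ t xor M ⇒ t xor t

Two distinct leftmost derivations for the same string.

Ambiguous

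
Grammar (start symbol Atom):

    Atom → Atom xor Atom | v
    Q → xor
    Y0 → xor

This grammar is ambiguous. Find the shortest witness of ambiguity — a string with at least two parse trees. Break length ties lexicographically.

v xor v xor v

length 1: no string has ≥2 trees
length 3: no string has ≥2 trees
length 5: v xor v xor v has 2 parse trees

Two derivations of v xor v xor v:
  Atom ⇒ Atom xor Atom ⇒ Atom xor Atom xor Atom ⇒ v xor Atom xor Atom ⇒ v xor v xor Atom ⇒ v xor v xor v
  Atom ⇒ Atom xor Atom ⇒ v xor Atom ⇒ v xor Atom xor Atom ⇒ v xor v xor Atom ⇒ v xor v xor v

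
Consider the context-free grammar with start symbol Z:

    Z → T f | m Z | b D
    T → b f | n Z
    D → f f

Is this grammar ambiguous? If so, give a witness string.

Ambiguous

Witness: b f f

Derivation 1: Z ⇒ T f ⇒ b f f
Derivation 2: Z ⇒ b D ⇒ b f f

Two distinct leftmost derivations for the same string.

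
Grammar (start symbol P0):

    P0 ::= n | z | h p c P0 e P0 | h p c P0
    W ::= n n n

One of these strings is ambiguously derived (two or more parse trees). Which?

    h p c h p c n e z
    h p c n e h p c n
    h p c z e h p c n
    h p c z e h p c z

h p c h p c n e z

h p c h p c n e z: 2 trees
h p c n e h p c n: 1 tree
h p c z e h p c n: 1 tree
h p c z e h p c z: 1 tree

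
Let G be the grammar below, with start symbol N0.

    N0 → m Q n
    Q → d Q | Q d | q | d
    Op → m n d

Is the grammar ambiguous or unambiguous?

Ambiguous

Witness: m d d n

Derivation 1: N0 ⇒ m Q n ⇒ m d Q n ⇒ m d d n
Derivation 2: N0 ⇒ m Q n ⇒ m Q d n ⇒ m d d n

Two distinct leftmost derivations for the same string.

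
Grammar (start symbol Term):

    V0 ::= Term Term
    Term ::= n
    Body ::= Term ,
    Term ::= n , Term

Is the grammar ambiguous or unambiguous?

Unambiguous

(Body, V0 are unreachable from Term, so their rules don't affect L(Term).) Right-recursive list with a separator: after each atom, whether the separator follows determines the rule. One parse per string.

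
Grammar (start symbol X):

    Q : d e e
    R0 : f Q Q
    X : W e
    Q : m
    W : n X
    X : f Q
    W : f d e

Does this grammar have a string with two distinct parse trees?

Witness: f d e e

Derivation 1: X ⇒ W e ⇒ f d e e
Derivation 2: X ⇒ f Q ⇒ f d e e

Two distinct leftmost derivations for the same string.

Ambiguous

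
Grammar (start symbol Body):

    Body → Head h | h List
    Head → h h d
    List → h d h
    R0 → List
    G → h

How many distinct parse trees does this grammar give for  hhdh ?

2

Parse trees for hhdh:
  [Body [Head h h d] h]
  [Body h [List h d h]]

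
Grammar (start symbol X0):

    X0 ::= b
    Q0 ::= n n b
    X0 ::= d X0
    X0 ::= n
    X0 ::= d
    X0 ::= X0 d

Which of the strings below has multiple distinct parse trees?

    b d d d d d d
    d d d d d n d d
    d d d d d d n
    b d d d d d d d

d d d d d n d d

b d d d d d d: 1 tree
d d d d d n d d: 21 trees
d d d d d d n: 1 tree
b d d d d d d d: 1 tree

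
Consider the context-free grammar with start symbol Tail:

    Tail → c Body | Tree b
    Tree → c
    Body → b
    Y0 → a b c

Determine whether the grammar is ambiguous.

Ambiguous

Witness: c b

Derivation 1: Tail ⇒ c Body ⇒ c b
Derivation 2: Tail ⇒ Tree b ⇒ c b

Two distinct leftmost derivations for the same string.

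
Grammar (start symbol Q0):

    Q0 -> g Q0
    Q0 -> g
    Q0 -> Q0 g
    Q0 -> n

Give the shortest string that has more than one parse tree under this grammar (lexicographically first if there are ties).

g g

length 1: no string has ≥2 trees
length 2: g g has 2 parse trees

Two derivations of g g:
  Q0 ⇒ g Q0 ⇒ g g
  Q0 ⇒ Q0 g ⇒ g g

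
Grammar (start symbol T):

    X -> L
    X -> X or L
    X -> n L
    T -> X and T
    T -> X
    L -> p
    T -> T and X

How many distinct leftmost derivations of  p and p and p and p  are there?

Parse trees for p and p and p and p:
  [T [X [L p]] and [T [X [L p]] and [T [X [L p]] and [T [X [L p]]]]]]
  [T [X [L p]] and [T [X [L p]] and [T [T [X [L p]]] and [X [L p]]]]]
  [T [X [L p]] and [T [T [X [L p]] and [T [X [L p]]]] and [X [L p]]]]
  [T [X [L p]] and [T [T [T [X [L p]]] and [X [L p]]] and [X [L p]]]]
  [T [T [X [L p]] and [T [X [L p]] and [T [X [L p]]]]] and [X [L p]]]
  [T [T [X [L p]] and [T [T [X [L p]]] and [X [L p]]]] and [X [L p]]]
  [T [T [T [X [L p]] and [T [X [L p]]]] and [X [L p]]] and [X [L p]]]
  [T [T [T [T [X [L p]]] and [X [L p]]] and [X [L p]]] and [X [L p]]]

8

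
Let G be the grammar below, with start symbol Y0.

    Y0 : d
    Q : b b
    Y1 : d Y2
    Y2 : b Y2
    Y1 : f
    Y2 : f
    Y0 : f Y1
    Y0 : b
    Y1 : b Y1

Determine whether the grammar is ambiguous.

Unambiguous

Only Y0, Y1, Y2 are reachable from Y0; ignoring the rest: Each reachable nonterminal has at most one production per leading terminal, and all productions are right-linear; the derivation is determined token-by-token.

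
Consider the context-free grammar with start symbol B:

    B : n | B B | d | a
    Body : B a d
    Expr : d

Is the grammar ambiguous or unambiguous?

Ambiguous

Witness: a a a

Derivation 1: B ⇒ B B ⇒ B B B ⇒ a B B ⇒ a a B ⇒ a a a
Derivation 2: B ⇒ B B ⇒ a B ⇒ a B B ⇒ a a B ⇒ a a a

Two distinct leftmost derivations for the same string.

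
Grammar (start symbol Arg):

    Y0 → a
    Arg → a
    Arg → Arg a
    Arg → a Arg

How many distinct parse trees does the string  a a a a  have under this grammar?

8

Parse trees for a a a a:
  [Arg [Arg [Arg [Arg a] a] a] a]
  [Arg [Arg [Arg a [Arg a]] a] a]
  [Arg [Arg a [Arg [Arg a] a]] a]
  [Arg [Arg a [Arg a [Arg a]]] a]
  [Arg a [Arg [Arg [Arg a] a] a]]
  [Arg a [Arg [Arg a [Arg a]] a]]
  [Arg a [Arg a [Arg [Arg a] a]]]
  [Arg a [Arg a [Arg a [Arg a]]]]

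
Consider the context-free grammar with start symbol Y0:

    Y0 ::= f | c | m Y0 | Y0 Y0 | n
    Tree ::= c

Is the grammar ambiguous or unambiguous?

Ambiguous

Witness: c c c

Derivation 1: Y0 ⇒ Y0 Y0 ⇒ c Y0 ⇒ c Y0 Y0 ⇒ c c Y0 ⇒ c c c
Derivation 2: Y0 ⇒ Y0 Y0 ⇒ Y0 Y0 Y0 ⇒ c Y0 Y0 ⇒ c c Y0 ⇒ c c c

Two distinct leftmost derivations for the same string.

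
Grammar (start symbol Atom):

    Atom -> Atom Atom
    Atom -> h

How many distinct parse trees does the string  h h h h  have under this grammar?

5

Parse trees for h h h h:
  [Atom [Atom h] [Atom [Atom h] [Atom [Atom h] [Atom h]]]]
  [Atom [Atom h] [Atom [Atom [Atom h] [Atom h]] [Atom h]]]
  [Atom [Atom [Atom h] [Atom h]] [Atom [Atom h] [Atom h]]]
  [Atom [Atom [Atom h] [Atom [Atom h] [Atom h]]] [Atom h]]
  [Atom [Atom [Atom [Atom h] [Atom h]] [Atom h]] [Atom h]]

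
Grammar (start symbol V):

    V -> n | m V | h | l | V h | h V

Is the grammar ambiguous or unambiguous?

Ambiguous

Witness: h h

Derivation 1: V ⇒ V h ⇒ h h
Derivation 2: V ⇒ h V ⇒ h h

Two distinct leftmost derivations for the same string.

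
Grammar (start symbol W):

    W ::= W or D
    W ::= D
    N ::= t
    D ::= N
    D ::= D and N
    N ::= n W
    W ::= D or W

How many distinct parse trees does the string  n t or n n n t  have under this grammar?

Parse trees for n t or n n n t:
  [W [W [D [N n [W [D [N t]]]]]] or [D [N n [W [D [N n [W [D [N n [W [D [N t]]]]]]]]]]]]
  [W [D [N n [W [W [D [N t]]] or [D [N n [W [D [N n [W [D [N n [W [D [N t]]]]]]]]]]]]]]]
  [W [D [N n [W [D [N t]] or [W [D [N n [W [D [N n [W [D [N n [W [D [N t]]]]]]]]]]]]]]]]
  [W [D [N n [W [D [N t]]]]] or [W [D [N n [W [D [N n [W [D [N n [W [D [N t]]]]]]]]]]]]]

4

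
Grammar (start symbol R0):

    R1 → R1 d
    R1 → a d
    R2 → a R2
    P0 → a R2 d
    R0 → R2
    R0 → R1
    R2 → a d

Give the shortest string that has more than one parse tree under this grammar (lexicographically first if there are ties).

length 2: a d has 2 parse trees

Two derivations of a d:
  R0 ⇒ R2 ⇒ a d
  R0 ⇒ R1 ⇒ a d

a d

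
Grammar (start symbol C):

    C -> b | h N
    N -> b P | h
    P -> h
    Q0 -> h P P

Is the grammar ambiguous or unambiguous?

(Q0 is unreachable from C, so its rules don't affect L(C).) Restricted to the reachable nonterminals, every rule has the form A → t or A → t B, and no two rules for the same A share a first terminal. The grammar encodes a DFA — one run per string.

Unambiguous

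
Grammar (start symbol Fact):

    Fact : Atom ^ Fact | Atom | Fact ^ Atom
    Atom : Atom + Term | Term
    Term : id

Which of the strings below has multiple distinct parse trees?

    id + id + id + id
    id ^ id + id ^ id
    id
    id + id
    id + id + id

id + id + id + id: 1 tree
id ^ id + id ^ id: 4 trees
id: 1 tree
id + id: 1 tree
id + id + id: 1 tree

id ^ id + id ^ id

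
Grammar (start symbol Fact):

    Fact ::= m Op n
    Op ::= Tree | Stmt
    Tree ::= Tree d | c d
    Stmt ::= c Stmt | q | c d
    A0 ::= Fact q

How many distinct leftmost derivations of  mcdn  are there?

2

Parse trees for mcdn:
  [Fact m [Op [Tree c d]] n]
  [Fact m [Op [Stmt c d]] n]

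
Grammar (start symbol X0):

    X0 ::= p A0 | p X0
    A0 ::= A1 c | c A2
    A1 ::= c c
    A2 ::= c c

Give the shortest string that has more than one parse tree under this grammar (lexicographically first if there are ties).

p c c c

length 4: p c c c has 2 parse trees

Two derivations of p c c c:
  X0 ⇒ p A0 ⇒ p A1 c ⇒ p c c c
  X0 ⇒ p A0 ⇒ p c A2 ⇒ p c c c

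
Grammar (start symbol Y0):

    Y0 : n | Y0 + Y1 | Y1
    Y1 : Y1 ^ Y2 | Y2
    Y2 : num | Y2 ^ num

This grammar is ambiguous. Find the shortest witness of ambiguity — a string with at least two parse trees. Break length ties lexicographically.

num ^ num

length 1: no string has ≥2 trees
length 3: num ^ num has 2 parse trees

Two derivations of num ^ num:
  Y0 ⇒ Y1 ⇒ Y1 ^ Y2 ⇒ Y2 ^ Y2 ⇒ num ^ Y2 ⇒ num ^ num
  Y0 ⇒ Y1 ⇒ Y2 ⇒ Y2 ^ num ⇒ num ^ num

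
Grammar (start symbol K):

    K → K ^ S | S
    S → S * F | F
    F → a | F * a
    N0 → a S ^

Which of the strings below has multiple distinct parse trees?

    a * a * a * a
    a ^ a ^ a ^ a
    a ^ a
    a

a * a * a * a

a * a * a * a: 8 trees
a ^ a ^ a ^ a: 1 tree
a ^ a: 1 tree
a: 1 tree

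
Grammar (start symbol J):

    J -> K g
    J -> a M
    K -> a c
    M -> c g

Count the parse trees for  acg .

Parse trees for acg:
  [J [K a c] g]
  [J a [M c g]]

2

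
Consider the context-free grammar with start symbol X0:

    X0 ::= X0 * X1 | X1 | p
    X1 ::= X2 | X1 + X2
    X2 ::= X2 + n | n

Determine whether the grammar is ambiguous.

Ambiguous

Witness: n + n

Derivation 1: X0 ⇒ X1 ⇒ X2 ⇒ X2 + n ⇒ n + n
Derivation 2: X0 ⇒ X1 ⇒ X1 + X2 ⇒ X2 + X2 ⇒ n + X2 ⇒ n + n

Two distinct leftmost derivations for the same string.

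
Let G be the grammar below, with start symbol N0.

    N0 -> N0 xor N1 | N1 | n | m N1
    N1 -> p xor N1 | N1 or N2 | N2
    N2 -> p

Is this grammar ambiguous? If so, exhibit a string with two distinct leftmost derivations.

Witness: p xor p

Derivation 1: N0 ⇒ N0 xor N1 ⇒ N1 xor N1 ⇒ N2 xor N1 ⇒ p xor N1 ⇒ p xor N2 ⇒ p xor p
Derivation 2: N0 ⇒ N1 ⇒ p xor N1 ⇒ p xor N2 ⇒ p xor p

Two distinct leftmost derivations for the same string.

Ambiguous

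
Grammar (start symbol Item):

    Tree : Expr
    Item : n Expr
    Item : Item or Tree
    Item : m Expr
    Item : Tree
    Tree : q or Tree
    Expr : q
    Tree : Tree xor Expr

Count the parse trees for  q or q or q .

4

Parse trees for q or q or q:
  [Item [Item [Tree [Expr q]]] or [Tree q or [Tree [Expr q]]]]
  [Item [Item [Item [Tree [Expr q]]] or [Tree [Expr q]]] or [Tree [Expr q]]]
  [Item [Item [Tree q or [Tree [Expr q]]]] or [Tree [Expr q]]]
  [Item [Tree q or [Tree q or [Tree [Expr q]]]]]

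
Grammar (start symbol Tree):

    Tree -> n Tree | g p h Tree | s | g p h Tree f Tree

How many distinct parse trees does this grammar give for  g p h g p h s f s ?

2

Parse trees for g p h g p h s f s:
  [Tree g p h [Tree g p h [Tree s] f [Tree s]]]
  [Tree g p h [Tree g p h [Tree s]] f [Tree s]]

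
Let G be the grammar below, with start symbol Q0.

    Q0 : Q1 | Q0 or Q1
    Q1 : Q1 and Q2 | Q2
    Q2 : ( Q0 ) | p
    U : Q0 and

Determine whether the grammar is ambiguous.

Only Q0, Q1, Q2 are reachable from Q0; ignoring the rest: The grammar is stratified — Q0 handles 'or' (left-recursive), Q1 handles 'and', Q2 atoms. Each operator has a fixed associativity and precedence level, so every string has one parse.

Unambiguous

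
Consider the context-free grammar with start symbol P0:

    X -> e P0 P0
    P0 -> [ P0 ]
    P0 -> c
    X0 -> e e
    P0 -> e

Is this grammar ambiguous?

Unambiguous

Only P0 is reachable from P0; ignoring the rest: Each string is a nest of matched brackets around a single atom. An opening bracket forces the recursive rule; an atom forces the base rule.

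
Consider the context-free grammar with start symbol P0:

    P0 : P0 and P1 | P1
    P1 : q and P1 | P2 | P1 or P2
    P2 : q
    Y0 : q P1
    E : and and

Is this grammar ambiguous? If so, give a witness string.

Witness: q and q

Derivation 1: P0 ⇒ P0 and P1 ⇒ P1 and P1 ⇒ P2 and P1 ⇒ q and P1 ⇒ q and P2 ⇒ q and q
Derivation 2: P0 ⇒ P1 ⇒ q and P1 ⇒ q and P2 ⇒ q and q

Two distinct leftmost derivations for the same string.

Ambiguous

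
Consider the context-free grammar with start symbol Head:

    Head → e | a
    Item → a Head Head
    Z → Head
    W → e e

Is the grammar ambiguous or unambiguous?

(Item, Z, W are unreachable from Head, so their rules don't affect L(Head).) Restricted to the reachable nonterminals, every rule has the form A → t or A → t B, and no two rules for the same A share a first terminal. The grammar encodes a DFA — one run per string.

Unambiguous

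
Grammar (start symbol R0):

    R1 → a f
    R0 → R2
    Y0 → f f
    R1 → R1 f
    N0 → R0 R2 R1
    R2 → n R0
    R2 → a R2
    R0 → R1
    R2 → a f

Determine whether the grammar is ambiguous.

Ambiguous

Witness: a f

Derivation 1: R0 ⇒ R2 ⇒ a f
Derivation 2: R0 ⇒ R1 ⇒ a f

Two distinct leftmost derivations for the same string.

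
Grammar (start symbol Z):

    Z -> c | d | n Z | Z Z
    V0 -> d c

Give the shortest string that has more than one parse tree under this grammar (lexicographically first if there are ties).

c c c

length 1: no string has ≥2 trees
length 2: no string has ≥2 trees
length 3: c c c has 2 parse trees

Two derivations of c c c:
  Z ⇒ Z Z ⇒ c Z ⇒ c Z Z ⇒ c c Z ⇒ c c c
  Z ⇒ Z Z ⇒ Z Z Z ⇒ c Z Z ⇒ c c Z ⇒ c c c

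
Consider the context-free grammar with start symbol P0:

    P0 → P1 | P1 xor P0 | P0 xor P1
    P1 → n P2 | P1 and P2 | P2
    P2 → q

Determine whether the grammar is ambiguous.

Witness: q xor q

Derivation 1: P0 ⇒ P1 xor P0 ⇒ P2 xor P0 ⇒ q xor P0 ⇒ q xor P1 ⇒ q xor P2 ⇒ q xor q
Derivation 2: P0 ⇒ P0 xor P1 ⇒ P1 xor P1 ⇒ P2 xor P1 ⇒ q xor P1 ⇒ q xor P2 ⇒ q xor q

Two distinct leftmost derivations for the same string.

Ambiguous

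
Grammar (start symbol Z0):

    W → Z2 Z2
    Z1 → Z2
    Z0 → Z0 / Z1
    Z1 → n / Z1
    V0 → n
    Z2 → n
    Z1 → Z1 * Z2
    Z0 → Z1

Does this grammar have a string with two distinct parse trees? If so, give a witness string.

Witness: n / n

Derivation 1: Z0 ⇒ Z0 / Z1 ⇒ Z1 / Z1 ⇒ Z2 / Z1 ⇒ n / Z1 ⇒ n / Z2 ⇒ n / n
Derivation 2: Z0 ⇒ Z1 ⇒ n / Z1 ⇒ n / Z2 ⇒ n / n

Two distinct leftmost derivations for the same string.

Ambiguous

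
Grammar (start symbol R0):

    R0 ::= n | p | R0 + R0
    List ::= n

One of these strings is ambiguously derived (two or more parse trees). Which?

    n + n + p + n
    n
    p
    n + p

n + n + p + n

n + n + p + n: 5 trees
n: 1 tree
p: 1 tree
n + p: 1 tree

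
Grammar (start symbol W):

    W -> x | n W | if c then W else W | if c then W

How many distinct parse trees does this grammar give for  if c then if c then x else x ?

2

Parse trees for if c then if c then x else x:
  [W if c then [W if c then [W x]] else [W x]]
  [W if c then [W if c then [W x] else [W x]]]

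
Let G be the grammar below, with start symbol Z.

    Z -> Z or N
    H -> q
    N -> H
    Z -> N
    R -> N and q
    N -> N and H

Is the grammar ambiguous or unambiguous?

Unambiguous

Only Z, N, H are reachable from Z; ignoring the rest: This is a standard precedence ladder (Z over N over H), with each level left-recursive on its own operator ('or' at Z, 'and' at N). That structure is LR(1), hence unambiguous.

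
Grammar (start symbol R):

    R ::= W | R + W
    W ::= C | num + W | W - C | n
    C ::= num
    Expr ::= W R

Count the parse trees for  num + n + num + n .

Parse trees for num + n + num + n:
  [R [R [W num + [W n]]] + [W num + [W n]]]
  [R [R [R [W [C num]]] + [W n]] + [W num + [W n]]]
  [R [R [R [W num + [W n]]] + [W [C num]]] + [W n]]
  [R [R [R [R [W [C num]]] + [W n]] + [W [C num]]] + [W n]]

4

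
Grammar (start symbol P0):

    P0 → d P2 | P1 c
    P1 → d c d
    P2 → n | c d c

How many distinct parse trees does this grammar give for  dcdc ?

2

Parse trees for dcdc:
  [P0 d [P2 c d c]]
  [P0 [P1 d c d] c]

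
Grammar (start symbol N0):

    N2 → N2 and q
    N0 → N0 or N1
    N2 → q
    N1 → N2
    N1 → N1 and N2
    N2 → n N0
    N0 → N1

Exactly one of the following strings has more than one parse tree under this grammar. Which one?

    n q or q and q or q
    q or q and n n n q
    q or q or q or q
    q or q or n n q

n q or q and q or q: 8 trees
q or q and n n n q: 1 tree
q or q or q or q: 1 tree
q or q or n n q: 1 tree

n q or q and q or q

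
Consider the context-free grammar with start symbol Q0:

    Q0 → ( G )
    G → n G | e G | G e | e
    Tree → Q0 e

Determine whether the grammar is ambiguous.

Ambiguous

Witness: ( e e )

Derivation 1: Q0 ⇒ ( G ) ⇒ ( e G ) ⇒ ( e e )
Derivation 2: Q0 ⇒ ( G ) ⇒ ( G e ) ⇒ ( e e )

Two distinct leftmost derivations for the same string.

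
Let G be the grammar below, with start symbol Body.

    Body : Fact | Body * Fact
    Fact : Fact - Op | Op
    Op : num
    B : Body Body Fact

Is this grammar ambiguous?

Unambiguous

Only Body, Fact, Op are reachable from Body; ignoring the rest: This is a standard precedence ladder (Body over Fact over Op), with each level left-recursive on its own operator ('*' at Body, '-' at Fact). That structure is LR(1), hence unambiguous.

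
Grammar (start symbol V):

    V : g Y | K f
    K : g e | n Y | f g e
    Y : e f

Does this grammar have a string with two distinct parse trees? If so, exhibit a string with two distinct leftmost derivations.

Witness: g e f

Derivation 1: V ⇒ g Y ⇒ g e f
Derivation 2: V ⇒ K f ⇒ g e f

Two distinct leftmost derivations for the same string.

Ambiguous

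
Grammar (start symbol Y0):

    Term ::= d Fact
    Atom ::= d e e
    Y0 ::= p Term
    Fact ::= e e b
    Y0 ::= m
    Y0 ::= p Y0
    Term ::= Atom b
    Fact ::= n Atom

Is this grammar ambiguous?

Witness: p d e e b

Derivation 1: Y0 ⇒ p Term ⇒ p d Fact ⇒ p d e e b
Derivation 2: Y0 ⇒ p Term ⇒ p Atom b ⇒ p d e e b

Two distinct leftmost derivations for the same string.

Ambiguous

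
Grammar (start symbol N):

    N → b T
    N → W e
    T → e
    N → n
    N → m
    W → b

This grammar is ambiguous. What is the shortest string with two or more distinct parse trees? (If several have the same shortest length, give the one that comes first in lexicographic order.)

length 1: no string has ≥2 trees
length 2: b e has 2 parse trees

Two derivations of b e:
  N ⇒ b T ⇒ b e
  N ⇒ W e ⇒ b e

b e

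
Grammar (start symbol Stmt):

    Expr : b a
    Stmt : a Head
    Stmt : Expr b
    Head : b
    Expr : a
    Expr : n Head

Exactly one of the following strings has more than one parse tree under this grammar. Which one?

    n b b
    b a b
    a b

a b

n b b: 1 tree
b a b: 1 tree
a b: 2 trees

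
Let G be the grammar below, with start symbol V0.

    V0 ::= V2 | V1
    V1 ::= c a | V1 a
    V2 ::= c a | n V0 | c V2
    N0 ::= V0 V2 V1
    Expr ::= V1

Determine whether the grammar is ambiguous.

Witness: c a

Derivation 1: V0 ⇒ V2 ⇒ c a
Derivation 2: V0 ⇒ V1 ⇒ c a

Two distinct leftmost derivations for the same string.

Ambiguous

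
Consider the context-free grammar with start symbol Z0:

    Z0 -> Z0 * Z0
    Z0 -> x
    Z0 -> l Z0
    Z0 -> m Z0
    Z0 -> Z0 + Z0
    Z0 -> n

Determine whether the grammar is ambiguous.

Witness: l n * n

Derivation 1: Z0 ⇒ Z0 * Z0 ⇒ l Z0 * Z0 ⇒ l n * Z0 ⇒ l n * n
Derivation 2: Z0 ⇒ l Z0 ⇒ l Z0 * Z0 ⇒ l n * Z0 ⇒ l n * n

Two distinct leftmost derivations for the same string.

Ambiguous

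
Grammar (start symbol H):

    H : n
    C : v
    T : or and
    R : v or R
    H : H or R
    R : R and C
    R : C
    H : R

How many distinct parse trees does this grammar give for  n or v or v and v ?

3

Parse trees for n or v or v and v:
  [H [H n] or [R v or [R [R [C v]] and [C v]]]]
  [H [H n] or [R [R v or [R [C v]]] and [C v]]]
  [H [H [H n] or [R [C v]]] or [R [R [C v]] and [C v]]]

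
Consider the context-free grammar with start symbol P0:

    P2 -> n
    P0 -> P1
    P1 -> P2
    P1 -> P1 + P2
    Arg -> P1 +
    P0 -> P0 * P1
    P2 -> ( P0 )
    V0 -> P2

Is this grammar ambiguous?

Unambiguous

Only P0, P1, P2 are reachable from P0; ignoring the rest: The grammar is stratified — P0 handles '*' (left-recursive), P1 handles '+', P2 atoms. Each operator has a fixed associativity and precedence level, so every string has one parse.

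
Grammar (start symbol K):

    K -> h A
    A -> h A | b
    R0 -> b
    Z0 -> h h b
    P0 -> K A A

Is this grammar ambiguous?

Unambiguous

(R0, Z0, P0 are unreachable from K, so their rules don't affect L(K).) Each reachable nonterminal has at most one production per leading terminal, and all productions are right-linear; the derivation is determined token-by-token.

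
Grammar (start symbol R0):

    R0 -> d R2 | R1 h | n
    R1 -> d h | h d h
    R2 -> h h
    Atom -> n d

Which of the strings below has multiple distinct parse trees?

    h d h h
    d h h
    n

d h h

h d h h: 1 tree
d h h: 2 trees
n: 1 tree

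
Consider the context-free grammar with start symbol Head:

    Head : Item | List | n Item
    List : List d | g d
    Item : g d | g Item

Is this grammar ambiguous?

Ambiguous

Witness: g d

Derivation 1: Head ⇒ Item ⇒ g d
Derivation 2: Head ⇒ List ⇒ g d

Two distinct leftmost derivations for the same string.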